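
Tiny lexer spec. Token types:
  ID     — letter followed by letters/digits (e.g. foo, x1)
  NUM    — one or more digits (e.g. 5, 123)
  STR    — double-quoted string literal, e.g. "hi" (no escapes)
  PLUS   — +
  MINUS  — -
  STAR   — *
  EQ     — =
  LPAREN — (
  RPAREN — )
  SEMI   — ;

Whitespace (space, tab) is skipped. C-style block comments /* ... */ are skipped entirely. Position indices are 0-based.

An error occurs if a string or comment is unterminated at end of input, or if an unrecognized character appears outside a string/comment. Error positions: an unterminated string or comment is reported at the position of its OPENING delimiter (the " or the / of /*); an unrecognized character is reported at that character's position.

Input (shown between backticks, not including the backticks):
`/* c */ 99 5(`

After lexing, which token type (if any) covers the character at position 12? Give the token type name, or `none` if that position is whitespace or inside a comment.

Answer: LPAREN

Derivation:
pos=0: enter COMMENT mode (saw '/*')
exit COMMENT mode (now at pos=7)
pos=8: emit NUM '99' (now at pos=10)
pos=11: emit NUM '5' (now at pos=12)
pos=12: emit LPAREN '('
DONE. 3 tokens: [NUM, NUM, LPAREN]
Position 12: char is '(' -> LPAREN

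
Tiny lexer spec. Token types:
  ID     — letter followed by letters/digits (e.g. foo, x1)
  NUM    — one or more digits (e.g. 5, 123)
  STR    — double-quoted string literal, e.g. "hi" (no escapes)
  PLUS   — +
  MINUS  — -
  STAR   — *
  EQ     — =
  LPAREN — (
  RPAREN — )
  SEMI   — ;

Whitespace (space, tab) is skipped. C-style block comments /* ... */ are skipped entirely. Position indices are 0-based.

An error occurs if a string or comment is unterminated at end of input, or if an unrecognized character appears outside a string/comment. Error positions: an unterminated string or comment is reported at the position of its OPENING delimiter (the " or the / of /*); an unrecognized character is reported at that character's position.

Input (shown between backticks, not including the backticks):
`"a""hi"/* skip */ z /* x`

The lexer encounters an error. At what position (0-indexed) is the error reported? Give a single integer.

pos=0: enter STRING mode
pos=0: emit STR "a" (now at pos=3)
pos=3: enter STRING mode
pos=3: emit STR "hi" (now at pos=7)
pos=7: enter COMMENT mode (saw '/*')
exit COMMENT mode (now at pos=17)
pos=18: emit ID 'z' (now at pos=19)
pos=20: enter COMMENT mode (saw '/*')
pos=20: ERROR — unterminated comment (reached EOF)

Answer: 20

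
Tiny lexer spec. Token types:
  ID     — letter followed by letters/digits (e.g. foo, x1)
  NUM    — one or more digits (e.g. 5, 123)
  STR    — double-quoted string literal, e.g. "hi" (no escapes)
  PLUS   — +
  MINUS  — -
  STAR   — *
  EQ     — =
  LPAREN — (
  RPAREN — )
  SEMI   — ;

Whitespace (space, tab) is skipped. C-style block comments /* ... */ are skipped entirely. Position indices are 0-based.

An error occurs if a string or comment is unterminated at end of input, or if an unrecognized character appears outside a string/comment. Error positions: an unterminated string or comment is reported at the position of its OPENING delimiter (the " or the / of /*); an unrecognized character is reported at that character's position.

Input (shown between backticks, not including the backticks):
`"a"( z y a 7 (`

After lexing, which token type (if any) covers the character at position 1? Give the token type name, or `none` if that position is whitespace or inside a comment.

Answer: STR

Derivation:
pos=0: enter STRING mode
pos=0: emit STR "a" (now at pos=3)
pos=3: emit LPAREN '('
pos=5: emit ID 'z' (now at pos=6)
pos=7: emit ID 'y' (now at pos=8)
pos=9: emit ID 'a' (now at pos=10)
pos=11: emit NUM '7' (now at pos=12)
pos=13: emit LPAREN '('
DONE. 7 tokens: [STR, LPAREN, ID, ID, ID, NUM, LPAREN]
Position 1: char is 'a' -> STR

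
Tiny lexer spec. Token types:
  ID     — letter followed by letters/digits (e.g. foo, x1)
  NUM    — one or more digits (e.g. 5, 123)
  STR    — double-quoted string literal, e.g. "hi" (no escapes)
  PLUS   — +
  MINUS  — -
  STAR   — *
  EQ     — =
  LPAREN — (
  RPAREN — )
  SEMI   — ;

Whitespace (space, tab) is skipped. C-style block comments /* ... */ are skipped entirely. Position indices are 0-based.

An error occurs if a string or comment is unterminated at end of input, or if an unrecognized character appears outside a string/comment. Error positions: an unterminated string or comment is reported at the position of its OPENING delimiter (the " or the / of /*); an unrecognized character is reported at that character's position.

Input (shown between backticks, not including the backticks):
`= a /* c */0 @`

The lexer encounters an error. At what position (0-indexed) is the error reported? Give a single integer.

Answer: 13

Derivation:
pos=0: emit EQ '='
pos=2: emit ID 'a' (now at pos=3)
pos=4: enter COMMENT mode (saw '/*')
exit COMMENT mode (now at pos=11)
pos=11: emit NUM '0' (now at pos=12)
pos=13: ERROR — unrecognized char '@'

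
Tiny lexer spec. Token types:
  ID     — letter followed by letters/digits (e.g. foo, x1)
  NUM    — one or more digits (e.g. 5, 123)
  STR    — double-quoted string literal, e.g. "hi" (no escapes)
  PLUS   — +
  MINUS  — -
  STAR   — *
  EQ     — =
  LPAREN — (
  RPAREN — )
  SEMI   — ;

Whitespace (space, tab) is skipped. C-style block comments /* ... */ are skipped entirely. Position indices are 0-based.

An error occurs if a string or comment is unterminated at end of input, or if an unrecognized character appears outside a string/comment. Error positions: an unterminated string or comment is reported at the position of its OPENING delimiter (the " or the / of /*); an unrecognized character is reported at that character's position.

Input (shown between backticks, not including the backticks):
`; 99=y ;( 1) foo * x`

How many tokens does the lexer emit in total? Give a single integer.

pos=0: emit SEMI ';'
pos=2: emit NUM '99' (now at pos=4)
pos=4: emit EQ '='
pos=5: emit ID 'y' (now at pos=6)
pos=7: emit SEMI ';'
pos=8: emit LPAREN '('
pos=10: emit NUM '1' (now at pos=11)
pos=11: emit RPAREN ')'
pos=13: emit ID 'foo' (now at pos=16)
pos=17: emit STAR '*'
pos=19: emit ID 'x' (now at pos=20)
DONE. 11 tokens: [SEMI, NUM, EQ, ID, SEMI, LPAREN, NUM, RPAREN, ID, STAR, ID]

Answer: 11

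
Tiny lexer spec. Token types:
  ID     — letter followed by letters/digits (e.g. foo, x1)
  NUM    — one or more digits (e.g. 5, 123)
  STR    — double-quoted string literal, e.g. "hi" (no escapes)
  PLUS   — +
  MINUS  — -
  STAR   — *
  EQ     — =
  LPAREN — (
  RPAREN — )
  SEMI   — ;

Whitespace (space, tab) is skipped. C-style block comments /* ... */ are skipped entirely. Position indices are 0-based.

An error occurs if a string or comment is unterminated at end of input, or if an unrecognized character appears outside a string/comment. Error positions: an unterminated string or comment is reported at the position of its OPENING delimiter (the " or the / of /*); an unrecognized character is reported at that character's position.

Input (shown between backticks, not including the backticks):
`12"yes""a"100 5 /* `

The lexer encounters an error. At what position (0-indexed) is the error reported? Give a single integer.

Answer: 16

Derivation:
pos=0: emit NUM '12' (now at pos=2)
pos=2: enter STRING mode
pos=2: emit STR "yes" (now at pos=7)
pos=7: enter STRING mode
pos=7: emit STR "a" (now at pos=10)
pos=10: emit NUM '100' (now at pos=13)
pos=14: emit NUM '5' (now at pos=15)
pos=16: enter COMMENT mode (saw '/*')
pos=16: ERROR — unterminated comment (reached EOF)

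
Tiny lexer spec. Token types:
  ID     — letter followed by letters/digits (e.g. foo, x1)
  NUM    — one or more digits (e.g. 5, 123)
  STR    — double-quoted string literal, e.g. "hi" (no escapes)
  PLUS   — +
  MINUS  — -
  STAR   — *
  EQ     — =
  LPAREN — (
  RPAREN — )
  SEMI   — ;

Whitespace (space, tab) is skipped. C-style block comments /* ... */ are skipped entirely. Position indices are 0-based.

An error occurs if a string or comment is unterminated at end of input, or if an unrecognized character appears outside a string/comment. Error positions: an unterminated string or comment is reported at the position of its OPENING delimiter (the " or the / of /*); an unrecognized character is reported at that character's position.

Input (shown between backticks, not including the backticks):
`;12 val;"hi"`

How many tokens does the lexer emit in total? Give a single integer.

Answer: 5

Derivation:
pos=0: emit SEMI ';'
pos=1: emit NUM '12' (now at pos=3)
pos=4: emit ID 'val' (now at pos=7)
pos=7: emit SEMI ';'
pos=8: enter STRING mode
pos=8: emit STR "hi" (now at pos=12)
DONE. 5 tokens: [SEMI, NUM, ID, SEMI, STR]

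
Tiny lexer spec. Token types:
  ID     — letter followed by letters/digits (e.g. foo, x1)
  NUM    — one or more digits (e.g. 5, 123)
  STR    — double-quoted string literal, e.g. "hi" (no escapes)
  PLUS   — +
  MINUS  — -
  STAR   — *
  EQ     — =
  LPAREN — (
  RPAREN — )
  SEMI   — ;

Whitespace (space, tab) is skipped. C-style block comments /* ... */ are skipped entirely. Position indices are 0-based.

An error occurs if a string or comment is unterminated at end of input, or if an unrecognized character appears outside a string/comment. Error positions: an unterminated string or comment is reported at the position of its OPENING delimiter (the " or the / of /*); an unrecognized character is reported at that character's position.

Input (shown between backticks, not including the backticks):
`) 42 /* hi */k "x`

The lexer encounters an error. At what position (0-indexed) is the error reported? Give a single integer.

pos=0: emit RPAREN ')'
pos=2: emit NUM '42' (now at pos=4)
pos=5: enter COMMENT mode (saw '/*')
exit COMMENT mode (now at pos=13)
pos=13: emit ID 'k' (now at pos=14)
pos=15: enter STRING mode
pos=15: ERROR — unterminated string

Answer: 15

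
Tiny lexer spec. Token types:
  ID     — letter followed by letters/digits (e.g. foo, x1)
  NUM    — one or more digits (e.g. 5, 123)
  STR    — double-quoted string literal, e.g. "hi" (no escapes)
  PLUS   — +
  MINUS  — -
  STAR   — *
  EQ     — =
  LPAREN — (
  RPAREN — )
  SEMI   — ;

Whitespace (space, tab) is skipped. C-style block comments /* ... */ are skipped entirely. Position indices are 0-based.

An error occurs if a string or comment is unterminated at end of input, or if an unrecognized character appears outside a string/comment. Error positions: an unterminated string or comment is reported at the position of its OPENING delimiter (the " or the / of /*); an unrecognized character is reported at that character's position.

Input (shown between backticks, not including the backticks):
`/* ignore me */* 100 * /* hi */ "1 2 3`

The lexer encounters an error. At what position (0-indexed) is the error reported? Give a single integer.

Answer: 32

Derivation:
pos=0: enter COMMENT mode (saw '/*')
exit COMMENT mode (now at pos=15)
pos=15: emit STAR '*'
pos=17: emit NUM '100' (now at pos=20)
pos=21: emit STAR '*'
pos=23: enter COMMENT mode (saw '/*')
exit COMMENT mode (now at pos=31)
pos=32: enter STRING mode
pos=32: ERROR — unterminated string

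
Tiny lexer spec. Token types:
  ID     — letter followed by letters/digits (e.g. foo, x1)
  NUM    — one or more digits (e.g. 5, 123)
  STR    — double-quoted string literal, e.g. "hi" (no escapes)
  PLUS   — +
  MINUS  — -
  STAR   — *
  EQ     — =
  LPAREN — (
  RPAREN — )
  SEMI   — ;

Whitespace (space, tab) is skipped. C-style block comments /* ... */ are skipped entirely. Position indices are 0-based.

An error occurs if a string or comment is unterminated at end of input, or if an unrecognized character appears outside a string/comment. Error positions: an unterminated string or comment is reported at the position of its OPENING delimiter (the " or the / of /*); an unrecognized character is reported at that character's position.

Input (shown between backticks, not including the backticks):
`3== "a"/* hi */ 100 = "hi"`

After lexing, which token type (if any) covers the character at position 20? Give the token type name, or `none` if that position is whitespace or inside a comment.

pos=0: emit NUM '3' (now at pos=1)
pos=1: emit EQ '='
pos=2: emit EQ '='
pos=4: enter STRING mode
pos=4: emit STR "a" (now at pos=7)
pos=7: enter COMMENT mode (saw '/*')
exit COMMENT mode (now at pos=15)
pos=16: emit NUM '100' (now at pos=19)
pos=20: emit EQ '='
pos=22: enter STRING mode
pos=22: emit STR "hi" (now at pos=26)
DONE. 7 tokens: [NUM, EQ, EQ, STR, NUM, EQ, STR]
Position 20: char is '=' -> EQ

Answer: EQ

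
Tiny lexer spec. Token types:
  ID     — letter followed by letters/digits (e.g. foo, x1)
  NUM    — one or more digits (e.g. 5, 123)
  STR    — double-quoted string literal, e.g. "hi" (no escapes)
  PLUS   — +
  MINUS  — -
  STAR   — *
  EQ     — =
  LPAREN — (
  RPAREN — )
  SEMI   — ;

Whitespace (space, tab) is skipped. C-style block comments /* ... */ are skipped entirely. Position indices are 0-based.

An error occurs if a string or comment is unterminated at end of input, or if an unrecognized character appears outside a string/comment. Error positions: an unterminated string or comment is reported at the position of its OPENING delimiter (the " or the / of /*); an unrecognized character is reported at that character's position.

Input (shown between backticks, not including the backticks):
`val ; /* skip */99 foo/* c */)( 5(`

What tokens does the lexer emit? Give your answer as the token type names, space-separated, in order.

pos=0: emit ID 'val' (now at pos=3)
pos=4: emit SEMI ';'
pos=6: enter COMMENT mode (saw '/*')
exit COMMENT mode (now at pos=16)
pos=16: emit NUM '99' (now at pos=18)
pos=19: emit ID 'foo' (now at pos=22)
pos=22: enter COMMENT mode (saw '/*')
exit COMMENT mode (now at pos=29)
pos=29: emit RPAREN ')'
pos=30: emit LPAREN '('
pos=32: emit NUM '5' (now at pos=33)
pos=33: emit LPAREN '('
DONE. 8 tokens: [ID, SEMI, NUM, ID, RPAREN, LPAREN, NUM, LPAREN]

Answer: ID SEMI NUM ID RPAREN LPAREN NUM LPAREN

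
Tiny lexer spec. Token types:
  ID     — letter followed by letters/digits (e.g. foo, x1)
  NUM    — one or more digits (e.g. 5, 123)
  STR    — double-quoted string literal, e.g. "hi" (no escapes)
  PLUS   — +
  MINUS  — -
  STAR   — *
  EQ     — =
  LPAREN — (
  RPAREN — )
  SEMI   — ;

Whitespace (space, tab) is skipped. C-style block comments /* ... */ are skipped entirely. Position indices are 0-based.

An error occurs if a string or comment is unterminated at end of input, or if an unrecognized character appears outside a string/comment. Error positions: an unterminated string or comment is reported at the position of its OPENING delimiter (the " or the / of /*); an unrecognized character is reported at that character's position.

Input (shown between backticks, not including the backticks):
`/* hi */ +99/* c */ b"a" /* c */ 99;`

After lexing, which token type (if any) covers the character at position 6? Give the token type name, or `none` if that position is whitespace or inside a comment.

Answer: none

Derivation:
pos=0: enter COMMENT mode (saw '/*')
exit COMMENT mode (now at pos=8)
pos=9: emit PLUS '+'
pos=10: emit NUM '99' (now at pos=12)
pos=12: enter COMMENT mode (saw '/*')
exit COMMENT mode (now at pos=19)
pos=20: emit ID 'b' (now at pos=21)
pos=21: enter STRING mode
pos=21: emit STR "a" (now at pos=24)
pos=25: enter COMMENT mode (saw '/*')
exit COMMENT mode (now at pos=32)
pos=33: emit NUM '99' (now at pos=35)
pos=35: emit SEMI ';'
DONE. 6 tokens: [PLUS, NUM, ID, STR, NUM, SEMI]
Position 6: char is '*' -> none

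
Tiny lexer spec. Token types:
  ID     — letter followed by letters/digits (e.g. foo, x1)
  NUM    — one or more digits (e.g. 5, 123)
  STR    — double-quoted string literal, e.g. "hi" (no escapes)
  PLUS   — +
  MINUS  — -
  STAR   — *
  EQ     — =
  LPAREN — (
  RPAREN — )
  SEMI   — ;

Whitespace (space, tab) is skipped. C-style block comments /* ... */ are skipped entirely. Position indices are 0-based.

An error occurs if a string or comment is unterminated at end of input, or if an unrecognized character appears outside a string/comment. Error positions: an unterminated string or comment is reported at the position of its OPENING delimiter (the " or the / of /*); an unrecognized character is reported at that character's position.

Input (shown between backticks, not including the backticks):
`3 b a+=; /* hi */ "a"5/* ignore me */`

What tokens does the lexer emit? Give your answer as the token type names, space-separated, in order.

Answer: NUM ID ID PLUS EQ SEMI STR NUM

Derivation:
pos=0: emit NUM '3' (now at pos=1)
pos=2: emit ID 'b' (now at pos=3)
pos=4: emit ID 'a' (now at pos=5)
pos=5: emit PLUS '+'
pos=6: emit EQ '='
pos=7: emit SEMI ';'
pos=9: enter COMMENT mode (saw '/*')
exit COMMENT mode (now at pos=17)
pos=18: enter STRING mode
pos=18: emit STR "a" (now at pos=21)
pos=21: emit NUM '5' (now at pos=22)
pos=22: enter COMMENT mode (saw '/*')
exit COMMENT mode (now at pos=37)
DONE. 8 tokens: [NUM, ID, ID, PLUS, EQ, SEMI, STR, NUM]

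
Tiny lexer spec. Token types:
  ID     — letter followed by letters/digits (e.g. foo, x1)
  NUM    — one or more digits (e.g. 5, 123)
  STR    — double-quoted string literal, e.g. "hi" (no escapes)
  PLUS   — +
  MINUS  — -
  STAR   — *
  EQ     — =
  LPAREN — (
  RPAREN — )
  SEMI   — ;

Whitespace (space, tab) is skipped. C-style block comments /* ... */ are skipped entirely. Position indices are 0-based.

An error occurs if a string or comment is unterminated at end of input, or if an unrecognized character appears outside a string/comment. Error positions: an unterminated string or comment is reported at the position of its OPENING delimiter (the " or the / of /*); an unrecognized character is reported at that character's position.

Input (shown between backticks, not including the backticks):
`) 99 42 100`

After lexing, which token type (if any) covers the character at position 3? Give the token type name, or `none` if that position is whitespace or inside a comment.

pos=0: emit RPAREN ')'
pos=2: emit NUM '99' (now at pos=4)
pos=5: emit NUM '42' (now at pos=7)
pos=8: emit NUM '100' (now at pos=11)
DONE. 4 tokens: [RPAREN, NUM, NUM, NUM]
Position 3: char is '9' -> NUM

Answer: NUM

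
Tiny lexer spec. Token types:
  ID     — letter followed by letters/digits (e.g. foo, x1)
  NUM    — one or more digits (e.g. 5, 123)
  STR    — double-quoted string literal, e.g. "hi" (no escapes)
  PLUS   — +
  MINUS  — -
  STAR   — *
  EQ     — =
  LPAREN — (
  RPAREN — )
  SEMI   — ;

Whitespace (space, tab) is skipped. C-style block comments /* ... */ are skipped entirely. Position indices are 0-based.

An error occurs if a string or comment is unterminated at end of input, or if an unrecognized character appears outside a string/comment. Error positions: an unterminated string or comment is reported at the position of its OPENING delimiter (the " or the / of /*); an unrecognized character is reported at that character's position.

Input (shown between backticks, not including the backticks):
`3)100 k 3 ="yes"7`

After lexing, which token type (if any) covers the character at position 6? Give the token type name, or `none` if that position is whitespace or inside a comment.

pos=0: emit NUM '3' (now at pos=1)
pos=1: emit RPAREN ')'
pos=2: emit NUM '100' (now at pos=5)
pos=6: emit ID 'k' (now at pos=7)
pos=8: emit NUM '3' (now at pos=9)
pos=10: emit EQ '='
pos=11: enter STRING mode
pos=11: emit STR "yes" (now at pos=16)
pos=16: emit NUM '7' (now at pos=17)
DONE. 8 tokens: [NUM, RPAREN, NUM, ID, NUM, EQ, STR, NUM]
Position 6: char is 'k' -> ID

Answer: ID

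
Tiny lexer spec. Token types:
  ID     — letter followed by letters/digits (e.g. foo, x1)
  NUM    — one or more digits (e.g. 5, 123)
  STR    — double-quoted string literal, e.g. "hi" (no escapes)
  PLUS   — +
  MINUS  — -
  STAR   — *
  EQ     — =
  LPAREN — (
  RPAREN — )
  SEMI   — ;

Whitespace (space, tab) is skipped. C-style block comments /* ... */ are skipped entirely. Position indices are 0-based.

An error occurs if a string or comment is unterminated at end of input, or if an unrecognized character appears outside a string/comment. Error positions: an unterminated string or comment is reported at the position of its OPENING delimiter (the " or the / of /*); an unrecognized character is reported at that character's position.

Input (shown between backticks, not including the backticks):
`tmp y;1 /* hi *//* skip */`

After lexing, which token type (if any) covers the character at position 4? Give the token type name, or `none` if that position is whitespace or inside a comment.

Answer: ID

Derivation:
pos=0: emit ID 'tmp' (now at pos=3)
pos=4: emit ID 'y' (now at pos=5)
pos=5: emit SEMI ';'
pos=6: emit NUM '1' (now at pos=7)
pos=8: enter COMMENT mode (saw '/*')
exit COMMENT mode (now at pos=16)
pos=16: enter COMMENT mode (saw '/*')
exit COMMENT mode (now at pos=26)
DONE. 4 tokens: [ID, ID, SEMI, NUM]
Position 4: char is 'y' -> ID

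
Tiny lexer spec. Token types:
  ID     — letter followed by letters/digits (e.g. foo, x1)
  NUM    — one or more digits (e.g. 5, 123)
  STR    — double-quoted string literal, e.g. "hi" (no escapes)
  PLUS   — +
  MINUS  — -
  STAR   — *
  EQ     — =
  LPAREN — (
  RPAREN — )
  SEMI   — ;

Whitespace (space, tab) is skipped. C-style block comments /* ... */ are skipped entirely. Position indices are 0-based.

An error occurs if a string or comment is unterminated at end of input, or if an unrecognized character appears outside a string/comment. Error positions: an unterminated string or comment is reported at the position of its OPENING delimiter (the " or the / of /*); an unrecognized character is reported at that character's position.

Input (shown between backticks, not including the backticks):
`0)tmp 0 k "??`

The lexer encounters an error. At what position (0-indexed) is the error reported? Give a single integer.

pos=0: emit NUM '0' (now at pos=1)
pos=1: emit RPAREN ')'
pos=2: emit ID 'tmp' (now at pos=5)
pos=6: emit NUM '0' (now at pos=7)
pos=8: emit ID 'k' (now at pos=9)
pos=10: enter STRING mode
pos=10: ERROR — unterminated string

Answer: 10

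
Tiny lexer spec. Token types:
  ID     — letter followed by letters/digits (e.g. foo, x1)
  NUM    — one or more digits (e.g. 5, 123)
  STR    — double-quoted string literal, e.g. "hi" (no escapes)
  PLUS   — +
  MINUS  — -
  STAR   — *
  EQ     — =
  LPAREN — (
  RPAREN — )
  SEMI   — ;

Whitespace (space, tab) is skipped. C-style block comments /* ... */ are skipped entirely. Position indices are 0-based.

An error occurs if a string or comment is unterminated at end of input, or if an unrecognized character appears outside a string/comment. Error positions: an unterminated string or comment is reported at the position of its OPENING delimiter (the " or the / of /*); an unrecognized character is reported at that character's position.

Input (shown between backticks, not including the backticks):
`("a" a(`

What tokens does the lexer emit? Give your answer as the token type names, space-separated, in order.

Answer: LPAREN STR ID LPAREN

Derivation:
pos=0: emit LPAREN '('
pos=1: enter STRING mode
pos=1: emit STR "a" (now at pos=4)
pos=5: emit ID 'a' (now at pos=6)
pos=6: emit LPAREN '('
DONE. 4 tokens: [LPAREN, STR, ID, LPAREN]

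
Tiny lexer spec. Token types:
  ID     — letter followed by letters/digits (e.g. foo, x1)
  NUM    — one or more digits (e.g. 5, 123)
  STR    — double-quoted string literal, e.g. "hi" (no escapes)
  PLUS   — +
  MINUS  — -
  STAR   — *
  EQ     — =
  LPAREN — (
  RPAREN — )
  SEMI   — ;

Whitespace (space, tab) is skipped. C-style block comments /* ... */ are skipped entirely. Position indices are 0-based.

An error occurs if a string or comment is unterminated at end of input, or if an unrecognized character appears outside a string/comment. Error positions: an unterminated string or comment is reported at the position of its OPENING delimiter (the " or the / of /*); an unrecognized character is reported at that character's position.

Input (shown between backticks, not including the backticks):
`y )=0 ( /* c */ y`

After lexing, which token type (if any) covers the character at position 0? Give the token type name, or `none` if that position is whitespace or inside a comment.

pos=0: emit ID 'y' (now at pos=1)
pos=2: emit RPAREN ')'
pos=3: emit EQ '='
pos=4: emit NUM '0' (now at pos=5)
pos=6: emit LPAREN '('
pos=8: enter COMMENT mode (saw '/*')
exit COMMENT mode (now at pos=15)
pos=16: emit ID 'y' (now at pos=17)
DONE. 6 tokens: [ID, RPAREN, EQ, NUM, LPAREN, ID]
Position 0: char is 'y' -> ID

Answer: ID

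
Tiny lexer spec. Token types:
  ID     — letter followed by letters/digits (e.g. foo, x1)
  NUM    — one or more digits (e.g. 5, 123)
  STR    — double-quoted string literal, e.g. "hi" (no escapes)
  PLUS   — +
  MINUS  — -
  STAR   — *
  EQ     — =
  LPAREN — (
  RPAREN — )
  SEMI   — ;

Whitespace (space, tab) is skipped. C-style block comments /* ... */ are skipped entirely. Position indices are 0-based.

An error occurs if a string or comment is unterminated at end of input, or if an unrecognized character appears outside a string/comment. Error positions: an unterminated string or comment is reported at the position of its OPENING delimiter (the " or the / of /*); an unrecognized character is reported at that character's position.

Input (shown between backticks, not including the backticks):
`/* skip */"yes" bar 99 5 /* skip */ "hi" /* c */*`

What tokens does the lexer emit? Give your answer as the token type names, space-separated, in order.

Answer: STR ID NUM NUM STR STAR

Derivation:
pos=0: enter COMMENT mode (saw '/*')
exit COMMENT mode (now at pos=10)
pos=10: enter STRING mode
pos=10: emit STR "yes" (now at pos=15)
pos=16: emit ID 'bar' (now at pos=19)
pos=20: emit NUM '99' (now at pos=22)
pos=23: emit NUM '5' (now at pos=24)
pos=25: enter COMMENT mode (saw '/*')
exit COMMENT mode (now at pos=35)
pos=36: enter STRING mode
pos=36: emit STR "hi" (now at pos=40)
pos=41: enter COMMENT mode (saw '/*')
exit COMMENT mode (now at pos=48)
pos=48: emit STAR '*'
DONE. 6 tokens: [STR, ID, NUM, NUM, STR, STAR]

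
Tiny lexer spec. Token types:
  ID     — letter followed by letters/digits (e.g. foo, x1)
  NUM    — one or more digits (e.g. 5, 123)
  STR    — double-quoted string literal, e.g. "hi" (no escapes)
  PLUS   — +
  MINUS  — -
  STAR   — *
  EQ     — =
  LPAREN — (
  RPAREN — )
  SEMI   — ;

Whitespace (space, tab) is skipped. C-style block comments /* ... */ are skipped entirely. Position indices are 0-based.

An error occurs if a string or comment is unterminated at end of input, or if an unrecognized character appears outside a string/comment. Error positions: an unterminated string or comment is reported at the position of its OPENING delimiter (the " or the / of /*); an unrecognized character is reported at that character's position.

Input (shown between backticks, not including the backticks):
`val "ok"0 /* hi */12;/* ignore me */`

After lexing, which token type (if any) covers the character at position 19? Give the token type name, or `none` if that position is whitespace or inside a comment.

pos=0: emit ID 'val' (now at pos=3)
pos=4: enter STRING mode
pos=4: emit STR "ok" (now at pos=8)
pos=8: emit NUM '0' (now at pos=9)
pos=10: enter COMMENT mode (saw '/*')
exit COMMENT mode (now at pos=18)
pos=18: emit NUM '12' (now at pos=20)
pos=20: emit SEMI ';'
pos=21: enter COMMENT mode (saw '/*')
exit COMMENT mode (now at pos=36)
DONE. 5 tokens: [ID, STR, NUM, NUM, SEMI]
Position 19: char is '2' -> NUM

Answer: NUM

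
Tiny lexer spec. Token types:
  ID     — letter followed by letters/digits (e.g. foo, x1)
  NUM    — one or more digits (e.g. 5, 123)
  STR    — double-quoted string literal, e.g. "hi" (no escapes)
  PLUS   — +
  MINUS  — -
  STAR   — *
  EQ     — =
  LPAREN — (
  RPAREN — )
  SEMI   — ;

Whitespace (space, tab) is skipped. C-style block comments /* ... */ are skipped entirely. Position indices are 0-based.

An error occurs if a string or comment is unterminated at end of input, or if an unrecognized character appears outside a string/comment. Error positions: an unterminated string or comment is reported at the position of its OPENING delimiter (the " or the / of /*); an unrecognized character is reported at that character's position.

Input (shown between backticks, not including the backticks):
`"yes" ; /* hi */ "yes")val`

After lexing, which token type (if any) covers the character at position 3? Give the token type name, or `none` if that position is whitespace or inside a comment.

pos=0: enter STRING mode
pos=0: emit STR "yes" (now at pos=5)
pos=6: emit SEMI ';'
pos=8: enter COMMENT mode (saw '/*')
exit COMMENT mode (now at pos=16)
pos=17: enter STRING mode
pos=17: emit STR "yes" (now at pos=22)
pos=22: emit RPAREN ')'
pos=23: emit ID 'val' (now at pos=26)
DONE. 5 tokens: [STR, SEMI, STR, RPAREN, ID]
Position 3: char is 's' -> STR

Answer: STR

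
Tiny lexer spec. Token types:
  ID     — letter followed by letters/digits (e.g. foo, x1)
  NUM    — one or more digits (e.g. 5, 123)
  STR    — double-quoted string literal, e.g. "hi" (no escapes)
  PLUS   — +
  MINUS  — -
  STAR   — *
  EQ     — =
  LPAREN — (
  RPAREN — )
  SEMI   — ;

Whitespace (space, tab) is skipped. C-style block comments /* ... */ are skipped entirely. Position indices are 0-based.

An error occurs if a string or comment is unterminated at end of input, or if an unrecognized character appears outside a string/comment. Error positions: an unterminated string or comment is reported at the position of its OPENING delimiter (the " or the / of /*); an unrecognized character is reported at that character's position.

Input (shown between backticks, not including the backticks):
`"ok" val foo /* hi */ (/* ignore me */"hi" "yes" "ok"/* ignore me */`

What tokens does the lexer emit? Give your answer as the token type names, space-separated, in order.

Answer: STR ID ID LPAREN STR STR STR

Derivation:
pos=0: enter STRING mode
pos=0: emit STR "ok" (now at pos=4)
pos=5: emit ID 'val' (now at pos=8)
pos=9: emit ID 'foo' (now at pos=12)
pos=13: enter COMMENT mode (saw '/*')
exit COMMENT mode (now at pos=21)
pos=22: emit LPAREN '('
pos=23: enter COMMENT mode (saw '/*')
exit COMMENT mode (now at pos=38)
pos=38: enter STRING mode
pos=38: emit STR "hi" (now at pos=42)
pos=43: enter STRING mode
pos=43: emit STR "yes" (now at pos=48)
pos=49: enter STRING mode
pos=49: emit STR "ok" (now at pos=53)
pos=53: enter COMMENT mode (saw '/*')
exit COMMENT mode (now at pos=68)
DONE. 7 tokens: [STR, ID, ID, LPAREN, STR, STR, STR]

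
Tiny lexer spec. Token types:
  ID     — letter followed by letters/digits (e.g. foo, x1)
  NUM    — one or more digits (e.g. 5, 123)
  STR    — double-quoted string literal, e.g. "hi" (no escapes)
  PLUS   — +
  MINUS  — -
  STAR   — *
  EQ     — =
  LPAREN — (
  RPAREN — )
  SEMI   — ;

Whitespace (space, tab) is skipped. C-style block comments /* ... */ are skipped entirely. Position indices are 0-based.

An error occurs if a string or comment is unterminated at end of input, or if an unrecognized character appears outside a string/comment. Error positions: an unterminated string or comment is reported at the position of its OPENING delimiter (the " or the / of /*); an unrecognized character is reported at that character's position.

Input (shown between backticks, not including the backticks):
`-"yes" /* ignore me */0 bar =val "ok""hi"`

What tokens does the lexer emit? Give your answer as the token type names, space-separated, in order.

Answer: MINUS STR NUM ID EQ ID STR STR

Derivation:
pos=0: emit MINUS '-'
pos=1: enter STRING mode
pos=1: emit STR "yes" (now at pos=6)
pos=7: enter COMMENT mode (saw '/*')
exit COMMENT mode (now at pos=22)
pos=22: emit NUM '0' (now at pos=23)
pos=24: emit ID 'bar' (now at pos=27)
pos=28: emit EQ '='
pos=29: emit ID 'val' (now at pos=32)
pos=33: enter STRING mode
pos=33: emit STR "ok" (now at pos=37)
pos=37: enter STRING mode
pos=37: emit STR "hi" (now at pos=41)
DONE. 8 tokens: [MINUS, STR, NUM, ID, EQ, ID, STR, STR]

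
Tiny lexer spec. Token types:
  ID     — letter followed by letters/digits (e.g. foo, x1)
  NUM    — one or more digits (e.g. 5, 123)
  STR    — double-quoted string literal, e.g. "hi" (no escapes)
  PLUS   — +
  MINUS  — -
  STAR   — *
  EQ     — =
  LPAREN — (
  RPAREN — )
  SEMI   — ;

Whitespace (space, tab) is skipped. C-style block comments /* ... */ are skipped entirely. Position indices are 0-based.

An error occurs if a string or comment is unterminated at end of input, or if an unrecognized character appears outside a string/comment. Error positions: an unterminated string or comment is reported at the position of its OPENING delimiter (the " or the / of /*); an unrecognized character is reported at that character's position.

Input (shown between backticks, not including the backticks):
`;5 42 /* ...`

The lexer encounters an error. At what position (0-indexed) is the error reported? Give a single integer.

Answer: 6

Derivation:
pos=0: emit SEMI ';'
pos=1: emit NUM '5' (now at pos=2)
pos=3: emit NUM '42' (now at pos=5)
pos=6: enter COMMENT mode (saw '/*')
pos=6: ERROR — unterminated comment (reached EOF)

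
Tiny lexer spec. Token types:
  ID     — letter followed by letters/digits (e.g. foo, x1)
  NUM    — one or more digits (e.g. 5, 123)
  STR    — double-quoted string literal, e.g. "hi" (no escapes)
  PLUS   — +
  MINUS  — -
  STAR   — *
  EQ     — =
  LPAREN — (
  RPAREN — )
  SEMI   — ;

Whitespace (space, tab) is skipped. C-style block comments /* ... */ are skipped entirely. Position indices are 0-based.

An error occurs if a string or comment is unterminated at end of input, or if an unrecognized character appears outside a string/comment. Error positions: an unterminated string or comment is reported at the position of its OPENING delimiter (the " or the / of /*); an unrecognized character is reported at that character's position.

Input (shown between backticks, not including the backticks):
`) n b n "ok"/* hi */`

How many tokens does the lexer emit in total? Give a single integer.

pos=0: emit RPAREN ')'
pos=2: emit ID 'n' (now at pos=3)
pos=4: emit ID 'b' (now at pos=5)
pos=6: emit ID 'n' (now at pos=7)
pos=8: enter STRING mode
pos=8: emit STR "ok" (now at pos=12)
pos=12: enter COMMENT mode (saw '/*')
exit COMMENT mode (now at pos=20)
DONE. 5 tokens: [RPAREN, ID, ID, ID, STR]

Answer: 5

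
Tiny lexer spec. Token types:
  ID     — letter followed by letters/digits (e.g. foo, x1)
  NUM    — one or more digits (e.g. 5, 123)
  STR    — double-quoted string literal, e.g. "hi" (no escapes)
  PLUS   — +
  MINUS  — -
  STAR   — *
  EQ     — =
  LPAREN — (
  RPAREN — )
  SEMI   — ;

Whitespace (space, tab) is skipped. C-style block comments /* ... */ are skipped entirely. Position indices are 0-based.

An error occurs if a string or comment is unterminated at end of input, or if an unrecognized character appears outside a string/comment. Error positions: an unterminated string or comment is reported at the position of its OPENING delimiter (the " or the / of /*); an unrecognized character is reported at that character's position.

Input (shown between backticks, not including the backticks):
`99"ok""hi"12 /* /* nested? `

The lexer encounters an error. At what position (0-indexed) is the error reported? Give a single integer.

Answer: 13

Derivation:
pos=0: emit NUM '99' (now at pos=2)
pos=2: enter STRING mode
pos=2: emit STR "ok" (now at pos=6)
pos=6: enter STRING mode
pos=6: emit STR "hi" (now at pos=10)
pos=10: emit NUM '12' (now at pos=12)
pos=13: enter COMMENT mode (saw '/*')
pos=13: ERROR — unterminated comment (reached EOF)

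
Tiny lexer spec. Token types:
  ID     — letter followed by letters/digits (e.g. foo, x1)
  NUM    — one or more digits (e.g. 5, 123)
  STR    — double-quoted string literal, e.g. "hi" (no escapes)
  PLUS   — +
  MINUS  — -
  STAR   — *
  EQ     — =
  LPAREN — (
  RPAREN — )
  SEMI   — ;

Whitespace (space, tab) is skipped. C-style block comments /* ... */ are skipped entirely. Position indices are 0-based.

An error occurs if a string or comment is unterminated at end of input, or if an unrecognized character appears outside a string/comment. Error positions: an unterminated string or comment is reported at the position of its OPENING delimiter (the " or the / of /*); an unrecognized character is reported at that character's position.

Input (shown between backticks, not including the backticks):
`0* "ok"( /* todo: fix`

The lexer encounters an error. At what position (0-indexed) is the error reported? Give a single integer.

pos=0: emit NUM '0' (now at pos=1)
pos=1: emit STAR '*'
pos=3: enter STRING mode
pos=3: emit STR "ok" (now at pos=7)
pos=7: emit LPAREN '('
pos=9: enter COMMENT mode (saw '/*')
pos=9: ERROR — unterminated comment (reached EOF)

Answer: 9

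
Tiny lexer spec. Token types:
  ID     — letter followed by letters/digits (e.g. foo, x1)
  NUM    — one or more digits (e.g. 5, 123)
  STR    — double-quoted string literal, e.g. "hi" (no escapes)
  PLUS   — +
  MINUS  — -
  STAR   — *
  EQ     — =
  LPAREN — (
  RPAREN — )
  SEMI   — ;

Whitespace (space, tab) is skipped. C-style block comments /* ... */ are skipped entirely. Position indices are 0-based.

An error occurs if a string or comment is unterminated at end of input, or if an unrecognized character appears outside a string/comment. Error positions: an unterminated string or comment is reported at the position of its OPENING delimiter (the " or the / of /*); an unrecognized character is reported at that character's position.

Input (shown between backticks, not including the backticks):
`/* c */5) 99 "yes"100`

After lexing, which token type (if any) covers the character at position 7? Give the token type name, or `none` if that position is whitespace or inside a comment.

pos=0: enter COMMENT mode (saw '/*')
exit COMMENT mode (now at pos=7)
pos=7: emit NUM '5' (now at pos=8)
pos=8: emit RPAREN ')'
pos=10: emit NUM '99' (now at pos=12)
pos=13: enter STRING mode
pos=13: emit STR "yes" (now at pos=18)
pos=18: emit NUM '100' (now at pos=21)
DONE. 5 tokens: [NUM, RPAREN, NUM, STR, NUM]
Position 7: char is '5' -> NUM

Answer: NUM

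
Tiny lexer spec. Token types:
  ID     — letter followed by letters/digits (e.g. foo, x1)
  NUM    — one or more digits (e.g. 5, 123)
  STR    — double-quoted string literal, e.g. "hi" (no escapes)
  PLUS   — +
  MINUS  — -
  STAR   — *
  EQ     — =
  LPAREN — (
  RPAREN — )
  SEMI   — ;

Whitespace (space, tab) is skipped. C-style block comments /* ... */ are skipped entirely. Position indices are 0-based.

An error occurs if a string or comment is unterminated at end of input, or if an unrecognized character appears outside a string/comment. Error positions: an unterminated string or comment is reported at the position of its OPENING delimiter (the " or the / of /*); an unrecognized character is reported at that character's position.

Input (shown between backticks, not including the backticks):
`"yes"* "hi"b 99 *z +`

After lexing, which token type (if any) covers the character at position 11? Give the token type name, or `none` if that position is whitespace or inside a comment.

pos=0: enter STRING mode
pos=0: emit STR "yes" (now at pos=5)
pos=5: emit STAR '*'
pos=7: enter STRING mode
pos=7: emit STR "hi" (now at pos=11)
pos=11: emit ID 'b' (now at pos=12)
pos=13: emit NUM '99' (now at pos=15)
pos=16: emit STAR '*'
pos=17: emit ID 'z' (now at pos=18)
pos=19: emit PLUS '+'
DONE. 8 tokens: [STR, STAR, STR, ID, NUM, STAR, ID, PLUS]
Position 11: char is 'b' -> ID

Answer: ID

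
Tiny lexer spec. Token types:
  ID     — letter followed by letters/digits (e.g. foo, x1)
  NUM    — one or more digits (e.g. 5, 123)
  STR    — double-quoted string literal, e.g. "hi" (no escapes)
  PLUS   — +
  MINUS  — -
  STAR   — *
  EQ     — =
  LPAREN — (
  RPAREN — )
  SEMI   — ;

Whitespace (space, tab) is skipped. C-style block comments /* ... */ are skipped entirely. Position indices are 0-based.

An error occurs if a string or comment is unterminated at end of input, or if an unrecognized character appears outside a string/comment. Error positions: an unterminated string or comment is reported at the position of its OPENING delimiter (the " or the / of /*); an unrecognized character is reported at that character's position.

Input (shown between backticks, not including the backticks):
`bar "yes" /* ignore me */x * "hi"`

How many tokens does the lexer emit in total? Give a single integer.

pos=0: emit ID 'bar' (now at pos=3)
pos=4: enter STRING mode
pos=4: emit STR "yes" (now at pos=9)
pos=10: enter COMMENT mode (saw '/*')
exit COMMENT mode (now at pos=25)
pos=25: emit ID 'x' (now at pos=26)
pos=27: emit STAR '*'
pos=29: enter STRING mode
pos=29: emit STR "hi" (now at pos=33)
DONE. 5 tokens: [ID, STR, ID, STAR, STR]

Answer: 5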